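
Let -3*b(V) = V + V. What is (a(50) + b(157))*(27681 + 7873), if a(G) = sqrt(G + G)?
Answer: -10097336/3 ≈ -3.3658e+6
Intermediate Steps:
b(V) = -2*V/3 (b(V) = -(V + V)/3 = -2*V/3)
a(G) = sqrt(2)*sqrt(G) (a(G) = sqrt(2*G) = sqrt(2)*sqrt(G))
(a(50) + b(157))*(27681 + 7873) = (sqrt(2)*sqrt(50) - 2/3*157)*(27681 + 7873) = (sqrt(2)*(5*sqrt(2)) - 314/3)*35554 = (10 - 314/3)*35554 = -284/3*35554 = -10097336/3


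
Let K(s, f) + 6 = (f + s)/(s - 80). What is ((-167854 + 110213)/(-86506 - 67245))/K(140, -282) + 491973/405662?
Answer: 18284493621213/15655105478662 ≈ 1.1680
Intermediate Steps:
K(s, f) = -6 + (f + s)/(-80 + s) (K(s, f) = -6 + (f + s)/(s - 80) = -6 + (f + s)/(-80 + s))
((-167854 + 110213)/(-86506 - 67245))/K(140, -282) + 491973/405662 = ((-167854 + 110213)/(-86506 - 67245))/(((480 - 282 - 5*140)/(-80 + 140))) + 491973/405662 = (-57641/(-153751))/(((480 - 282 - 700)/60)) + 491973*(1/405662) = (-57641*(-1/153751))/(((1/60)*(-502))) + 491973/405662 = 57641/(153751*(-251/30)) + 491973/405662 = (57641/153751)*(-30/251) + 491973/405662 = -1729230/38591501 + 491973/405662 = 18284493621213/15655105478662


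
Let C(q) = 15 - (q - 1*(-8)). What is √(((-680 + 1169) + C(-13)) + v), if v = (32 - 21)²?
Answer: 3*√70 ≈ 25.100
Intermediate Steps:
C(q) = 7 - q (C(q) = 15 - (q + 8) = 15 - (8 + q) = 15 + (-8 - q) = 7 - q)
v = 121 (v = 11² = 121)
√(((-680 + 1169) + C(-13)) + v) = √(((-680 + 1169) + (7 - 1*(-13))) + 121) = √((489 + (7 + 13)) + 121) = √((489 + 20) + 121) = √(509 + 121) = √630 = 3*√70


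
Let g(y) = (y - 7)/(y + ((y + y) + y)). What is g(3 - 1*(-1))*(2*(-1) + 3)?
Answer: -3/16 ≈ -0.18750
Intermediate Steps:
g(y) = (-7 + y)/(4*y) (g(y) = (-7 + y)/(y + (2*y + y)) = (-7 + y)/(y + 3*y) = (-7 + y)/((4*y)) = (-7 + y)*(1/(4*y)) = (-7 + y)/(4*y))
g(3 - 1*(-1))*(2*(-1) + 3) = ((-7 + (3 - 1*(-1)))/(4*(3 - 1*(-1))))*(2*(-1) + 3) = ((-7 + (3 + 1))/(4*(3 + 1)))*(-2 + 3) = ((¼)*(-7 + 4)/4)*1 = ((¼)*(¼)*(-3))*1 = -3/16*1 = -3/16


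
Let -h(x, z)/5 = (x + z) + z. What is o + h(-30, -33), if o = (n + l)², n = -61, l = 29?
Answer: 1504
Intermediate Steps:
h(x, z) = -10*z - 5*x (h(x, z) = -5*((x + z) + z) = -5*(x + 2*z) = -10*z - 5*x)
o = 1024 (o = (-61 + 29)² = (-32)² = 1024)
o + h(-30, -33) = 1024 + (-10*(-33) - 5*(-30)) = 1024 + (330 + 150) = 1024 + 480 = 1504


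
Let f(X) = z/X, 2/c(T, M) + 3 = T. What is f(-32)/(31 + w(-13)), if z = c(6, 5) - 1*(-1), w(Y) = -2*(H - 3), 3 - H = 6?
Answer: -5/4128 ≈ -0.0012112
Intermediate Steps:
H = -3 (H = 3 - 1*6 = 3 - 6 = -3)
c(T, M) = 2/(-3 + T)
w(Y) = 12 (w(Y) = -2*(-3 - 3) = -2*(-6) = 12)
z = 5/3 (z = 2/(-3 + 6) - 1*(-1) = 2/3 + 1 = 2*(⅓) + 1 = ⅔ + 1 = 5/3 ≈ 1.6667)
f(X) = 5/(3*X)
f(-32)/(31 + w(-13)) = ((5/3)/(-32))/(31 + 12) = ((5/3)*(-1/32))/43 = (1/43)*(-5/96) = -5/4128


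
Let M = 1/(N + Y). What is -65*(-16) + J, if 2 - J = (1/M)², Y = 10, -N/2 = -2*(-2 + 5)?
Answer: 558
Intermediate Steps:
N = 12 (N = -(-4)*(-2 + 5) = -(-4)*3 = -2*(-6) = 12)
M = 1/22 (M = 1/(12 + 10) = 1/22 ≈ 0.045455)
J = -482 (J = 2 - (1/(1/22))² = 2 - 1*22² = 2 - 1*484 = 2 - 484 = -482)
-65*(-16) + J = -65*(-16) - 482 = 1040 - 482 = 558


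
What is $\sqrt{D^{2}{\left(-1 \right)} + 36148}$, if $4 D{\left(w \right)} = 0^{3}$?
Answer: $2 \sqrt{9037} \approx 190.13$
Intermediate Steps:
$D{\left(w \right)} = 0$ ($D{\left(w \right)} = \frac{0^{3}}{4} = \frac{1}{4} \cdot 0 = 0$)
$\sqrt{D^{2}{\left(-1 \right)} + 36148} = \sqrt{0^{2} + 36148} = \sqrt{0 + 36148} = \sqrt{36148} = 2 \sqrt{9037}$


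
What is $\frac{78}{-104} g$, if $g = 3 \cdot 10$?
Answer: $- \frac{45}{2} \approx -22.5$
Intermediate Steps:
$g = 30$
$\frac{78}{-104} g = \frac{78}{-104} \cdot 30 = 78 \left(- \frac{1}{104}\right) 30 = \left(- \frac{3}{4}\right) 30 = - \frac{45}{2}$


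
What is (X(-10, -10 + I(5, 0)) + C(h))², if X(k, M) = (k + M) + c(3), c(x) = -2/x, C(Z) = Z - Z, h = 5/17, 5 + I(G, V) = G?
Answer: 3844/9 ≈ 427.11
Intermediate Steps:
I(G, V) = -5 + G
h = 5/17 (h = 5*(1/17) = 5/17 ≈ 0.29412)
C(Z) = 0
X(k, M) = -⅔ + M + k (X(k, M) = (k + M) - 2/3 = (M + k) - 2*⅓ = (M + k) - ⅔ = -⅔ + M + k)
(X(-10, -10 + I(5, 0)) + C(h))² = ((-⅔ + (-10 + (-5 + 5)) - 10) + 0)² = ((-⅔ + (-10 + 0) - 10) + 0)² = ((-⅔ - 10 - 10) + 0)² = (-62/3 + 0)² = (-62/3)² = 3844/9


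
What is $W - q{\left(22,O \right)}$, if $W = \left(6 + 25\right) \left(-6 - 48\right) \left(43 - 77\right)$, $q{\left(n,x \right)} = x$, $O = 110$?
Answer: $56806$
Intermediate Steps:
$W = 56916$ ($W = 31 \left(-54\right) \left(-34\right) = \left(-1674\right) \left(-34\right) = 56916$)
$W - q{\left(22,O \right)} = 56916 - 110 = 56806$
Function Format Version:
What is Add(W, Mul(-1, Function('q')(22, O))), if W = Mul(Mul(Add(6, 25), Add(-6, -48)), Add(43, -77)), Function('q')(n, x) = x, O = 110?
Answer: 56806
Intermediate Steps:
W = 56916 (W = Mul(Mul(31, -54), -34) = Mul(-1674, -34) = 56916)
Add(W, Mul(-1, Function('q')(22, O))) = Add(56916, Mul(-1, 110)) = Add(56916, -110) = 56806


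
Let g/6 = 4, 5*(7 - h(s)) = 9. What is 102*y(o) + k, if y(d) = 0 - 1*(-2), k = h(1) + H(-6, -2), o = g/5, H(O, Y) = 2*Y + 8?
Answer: 1066/5 ≈ 213.20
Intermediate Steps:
H(O, Y) = 8 + 2*Y
h(s) = 26/5 (h(s) = 7 - ⅕*9 = 7 - 9/5 = 26/5)
g = 24 (g = 6*4 = 24)
o = 24/5 ≈ 4.8000
k = 46/5 (k = 26/5 + (8 + 2*(-2)) = 26/5 + (8 - 4) = 26/5 + 4 = 46/5 ≈ 9.2000)
y(d) = 2 (y(d) = 0 + 2 = 2)
102*y(o) + k = 102*2 + 46/5 = 204 + 46/5 = 1066/5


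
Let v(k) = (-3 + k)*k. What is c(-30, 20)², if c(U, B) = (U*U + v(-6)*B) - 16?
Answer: 3857296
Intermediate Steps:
v(k) = k*(-3 + k)
c(U, B) = -16 + U² + 54*B (c(U, B) = (U*U + (-6*(-3 - 6))*B) - 16 = (U² + (-6*(-9))*B) - 16 = (U² + 54*B) - 16 = -16 + U² + 54*B)
c(-30, 20)² = (-16 + (-30)² + 54*20)² = (-16 + 900 + 1080)² = 1964² = 3857296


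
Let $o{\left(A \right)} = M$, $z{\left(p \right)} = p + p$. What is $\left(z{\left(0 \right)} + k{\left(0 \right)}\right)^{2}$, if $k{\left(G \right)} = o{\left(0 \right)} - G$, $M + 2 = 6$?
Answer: $16$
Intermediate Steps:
$z{\left(p \right)} = 2 p$
$M = 4$ ($M = -2 + 6 = 4$)
$o{\left(A \right)} = 4$
$k{\left(G \right)} = 4 - G$
$\left(z{\left(0 \right)} + k{\left(0 \right)}\right)^{2} = \left(2 \cdot 0 + \left(4 - 0\right)\right)^{2} = \left(0 + \left(4 + 0\right)\right)^{2} = \left(0 + 4\right)^{2} = 4^{2} = 16$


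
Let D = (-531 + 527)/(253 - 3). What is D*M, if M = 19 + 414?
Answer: -866/125 ≈ -6.9280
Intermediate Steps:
M = 433
D = -2/125 (D = -4/250 = -4*1/250 = -2/125 ≈ -0.016000)
D*M = -2/125*433 = -866/125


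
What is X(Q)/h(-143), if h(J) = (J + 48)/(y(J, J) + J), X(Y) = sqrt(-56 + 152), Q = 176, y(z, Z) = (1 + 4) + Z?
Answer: 1124*sqrt(6)/95 ≈ 28.981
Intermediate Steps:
y(z, Z) = 5 + Z
X(Y) = 4*sqrt(6) (X(Y) = sqrt(96) = 4*sqrt(6))
h(J) = (48 + J)/(5 + 2*J) (h(J) = (J + 48)/((5 + J) + J) = (48 + J)/(5 + 2*J))
X(Q)/h(-143) = (4*sqrt(6))/(((48 - 143)/(5 + 2*(-143)))) = (4*sqrt(6))/((-95/(5 - 286))) = (4*sqrt(6))/((-95/(-281))) = (4*sqrt(6))/((-1/281*(-95))) = (4*sqrt(6))/(95/281) = (4*sqrt(6))*(281/95) = 1124*sqrt(6)/95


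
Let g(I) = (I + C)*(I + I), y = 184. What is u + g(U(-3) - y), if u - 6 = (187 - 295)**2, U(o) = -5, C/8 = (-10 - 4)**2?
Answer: -509592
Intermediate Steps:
C = 1568 (C = 8*(-10 - 4)**2 = 8*(-14)**2 = 8*196 = 1568)
u = 11670 (u = 6 + (187 - 295)**2 = 6 + (-108)**2 = 6 + 11664 = 11670)
g(I) = 2*I*(1568 + I) (g(I) = (I + 1568)*(I + I) = (1568 + I)*(2*I) = 2*I*(1568 + I))
u + g(U(-3) - y) = 11670 + 2*(-5 - 1*184)*(1568 + (-5 - 1*184)) = 11670 + 2*(-5 - 184)*(1568 + (-5 - 184)) = 11670 + 2*(-189)*(1568 - 189) = 11670 + 2*(-189)*1379 = 11670 - 521262 = -509592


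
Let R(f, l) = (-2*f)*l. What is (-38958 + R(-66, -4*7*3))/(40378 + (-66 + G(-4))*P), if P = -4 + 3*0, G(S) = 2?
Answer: -25023/20317 ≈ -1.2316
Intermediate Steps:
R(f, l) = -2*f*l
P = -4 (P = -4 + 0 = -4)
(-38958 + R(-66, -4*7*3))/(40378 + (-66 + G(-4))*P) = (-38958 - 2*(-66)*-4*7*3)/(40378 + (-66 + 2)*(-4)) = (-38958 - 2*(-66)*(-28*3))/(40378 - 64*(-4)) = (-38958 - 2*(-66)*(-84))/(40378 + 256) = (-38958 - 11088)/40634 = -50046*1/40634 = -25023/20317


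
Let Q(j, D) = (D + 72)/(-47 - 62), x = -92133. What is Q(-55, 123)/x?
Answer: 65/3347499 ≈ 1.9417e-5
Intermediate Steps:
Q(j, D) = -72/109 - D/109 (Q(j, D) = (72 + D)/(-109) = (72 + D)*(-1/109) = -72/109 - D/109)
Q(-55, 123)/x = (-72/109 - 1/109*123)/(-92133) = (-72/109 - 123/109)*(-1/92133) = -195/109*(-1/92133) = 65/3347499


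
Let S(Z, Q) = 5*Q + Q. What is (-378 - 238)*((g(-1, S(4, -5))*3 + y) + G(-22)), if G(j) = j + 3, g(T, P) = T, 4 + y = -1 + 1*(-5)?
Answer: 19712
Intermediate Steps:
y = -10 (y = -4 + (-1 + 1*(-5)) = -4 + (-1 - 5) = -4 - 6 = -10)
S(Z, Q) = 6*Q
G(j) = 3 + j
(-378 - 238)*((g(-1, S(4, -5))*3 + y) + G(-22)) = (-378 - 238)*((-1*3 - 10) + (3 - 22)) = -616*((-3 - 10) - 19) = -616*(-13 - 19) = -616*(-32) = 19712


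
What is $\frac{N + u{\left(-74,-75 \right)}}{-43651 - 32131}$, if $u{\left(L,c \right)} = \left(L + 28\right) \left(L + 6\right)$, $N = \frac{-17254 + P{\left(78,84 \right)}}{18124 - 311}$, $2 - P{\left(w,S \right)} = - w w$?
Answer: $- \frac{27853948}{674952383} \approx -0.041268$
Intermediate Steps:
$P{\left(w,S \right)} = 2 + w^{2}$ ($P{\left(w,S \right)} = 2 - - w w = 2 - - w^{2} = 2 + w^{2}$)
$N = - \frac{11168}{17813}$ ($N = \frac{-17254 + \left(2 + 78^{2}\right)}{18124 - 311} = \frac{-17254 + \left(2 + 6084\right)}{17813} = \left(-17254 + 6086\right) \frac{1}{17813} = \left(-11168\right) \frac{1}{17813} = - \frac{11168}{17813} \approx -0.62696$)
$u{\left(L,c \right)} = \left(6 + L\right) \left(28 + L\right)$ ($u{\left(L,c \right)} = \left(28 + L\right) \left(6 + L\right) = \left(6 + L\right) \left(28 + L\right)$)
$\frac{N + u{\left(-74,-75 \right)}}{-43651 - 32131} = \frac{- \frac{11168}{17813} + \left(168 + \left(-74\right)^{2} + 34 \left(-74\right)\right)}{-43651 - 32131} = \frac{- \frac{11168}{17813} + \left(168 + 5476 - 2516\right)}{-75782} = \left(- \frac{11168}{17813} + 3128\right) \left(- \frac{1}{75782}\right) = \frac{55707896}{17813} \left(- \frac{1}{75782}\right) = - \frac{27853948}{674952383}$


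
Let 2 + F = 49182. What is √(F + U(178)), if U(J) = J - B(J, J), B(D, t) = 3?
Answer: √49355 ≈ 222.16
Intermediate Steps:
F = 49180 (F = -2 + 49182 = 49180)
U(J) = -3 + J (U(J) = J - 1*3 = J - 3 = -3 + J)
√(F + U(178)) = √(49180 + (-3 + 178)) = √(49180 + 175) = √49355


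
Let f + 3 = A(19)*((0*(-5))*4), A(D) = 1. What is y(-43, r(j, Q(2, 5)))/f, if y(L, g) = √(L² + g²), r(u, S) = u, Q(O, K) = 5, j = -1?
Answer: -5*√74/3 ≈ -14.337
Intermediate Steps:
f = -3 (f = -3 + 1*((0*(-5))*4) = -3 + 1*(0*4) = -3 + 1*0 = -3 + 0 = -3)
y(-43, r(j, Q(2, 5)))/f = √((-43)² + (-1)²)/(-3) = √(1849 + 1)*(-⅓) = √1850*(-⅓) = (5*√74)*(-⅓) = -5*√74/3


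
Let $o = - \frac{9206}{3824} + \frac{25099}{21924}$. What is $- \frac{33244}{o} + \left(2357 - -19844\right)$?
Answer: $\frac{642143653889}{13231721} \approx 48531.0$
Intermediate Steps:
$o = - \frac{13231721}{10479672}$ ($o = \left(-9206\right) \frac{1}{3824} + 25099 \cdot \frac{1}{21924} = - \frac{4603}{1912} + \frac{25099}{21924} = - \frac{13231721}{10479672} \approx -1.2626$)
$- \frac{33244}{o} + \left(2357 - -19844\right) = - \frac{33244}{- \frac{13231721}{10479672}} + \left(2357 - -19844\right) = \left(-33244\right) \left(- \frac{10479672}{13231721}\right) + \left(2357 + 19844\right) = \frac{348386215968}{13231721} + 22201 = \frac{642143653889}{13231721}$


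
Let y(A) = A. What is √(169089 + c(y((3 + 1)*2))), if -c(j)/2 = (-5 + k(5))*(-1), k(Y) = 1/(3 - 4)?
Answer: √169077 ≈ 411.19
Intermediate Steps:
k(Y) = -1 (k(Y) = 1/(-1) = -1)
c(j) = -12 (c(j) = -2*(-5 - 1)*(-1) = -(-12)*(-1) = -2*6 = -12)
√(169089 + c(y((3 + 1)*2))) = √(169089 - 12) = √169077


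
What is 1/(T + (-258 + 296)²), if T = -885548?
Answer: -1/884104 ≈ -1.1311e-6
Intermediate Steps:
1/(T + (-258 + 296)²) = 1/(-885548 + (-258 + 296)²) = 1/(-885548 + 38²) = 1/(-885548 + 1444) = 1/(-884104) = -1/884104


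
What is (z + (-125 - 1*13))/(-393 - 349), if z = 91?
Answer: 47/742 ≈ 0.063342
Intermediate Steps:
(z + (-125 - 1*13))/(-393 - 349) = (91 + (-125 - 1*13))/(-393 - 349) = (91 + (-125 - 13))/(-742) = (91 - 138)*(-1/742) = -47*(-1/742) = 47/742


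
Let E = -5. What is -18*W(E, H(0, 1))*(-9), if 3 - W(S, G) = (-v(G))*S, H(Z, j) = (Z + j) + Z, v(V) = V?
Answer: -324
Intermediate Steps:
H(Z, j) = j + 2*Z
W(S, G) = 3 + G*S (W(S, G) = 3 - (-G)*S = 3 - (-1)*G*S = 3 + G*S)
-18*W(E, H(0, 1))*(-9) = -18*(3 + (1 + 2*0)*(-5))*(-9) = -18*(3 + (1 + 0)*(-5))*(-9) = -18*(3 + 1*(-5))*(-9) = -18*(3 - 5)*(-9) = -18*(-2)*(-9) = 36*(-9) = -324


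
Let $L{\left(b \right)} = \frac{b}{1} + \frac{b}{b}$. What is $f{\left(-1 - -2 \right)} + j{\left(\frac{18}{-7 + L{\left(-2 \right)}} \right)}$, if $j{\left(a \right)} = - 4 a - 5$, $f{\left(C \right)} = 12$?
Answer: $16$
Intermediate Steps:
$L{\left(b \right)} = 1 + b$ ($L{\left(b \right)} = b 1 + 1 = b + 1 = 1 + b$)
$j{\left(a \right)} = -5 - 4 a$
$f{\left(-1 - -2 \right)} + j{\left(\frac{18}{-7 + L{\left(-2 \right)}} \right)} = 12 - \left(5 + 4 \frac{18}{-7 + \left(1 - 2\right)}\right) = 12 - \left(5 + 4 \frac{18}{-7 - 1}\right) = 12 - \left(5 + 4 \frac{18}{-8}\right) = 12 - \left(5 + 4 \cdot 18 \left(- \frac{1}{8}\right)\right) = 12 - -4 = 12 + \left(-5 + 9\right) = 12 + 4 = 16$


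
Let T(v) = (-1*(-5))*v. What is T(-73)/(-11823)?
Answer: 365/11823 ≈ 0.030872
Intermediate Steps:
T(v) = 5*v
T(-73)/(-11823) = (5*(-73))/(-11823) = -365*(-1/11823) = 365/11823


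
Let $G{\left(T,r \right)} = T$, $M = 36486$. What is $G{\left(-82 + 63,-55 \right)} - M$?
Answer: $-36505$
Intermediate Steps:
$G{\left(-82 + 63,-55 \right)} - M = \left(-82 + 63\right) - 36486 = -19 - 36486 = -36505$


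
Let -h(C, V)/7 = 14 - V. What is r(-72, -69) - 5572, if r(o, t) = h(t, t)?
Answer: -6153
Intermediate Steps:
h(C, V) = -98 + 7*V (h(C, V) = -7*(14 - V) = -98 + 7*V)
r(o, t) = -98 + 7*t
r(-72, -69) - 5572 = (-98 + 7*(-69)) - 5572 = (-98 - 483) - 5572 = -581 - 5572 = -6153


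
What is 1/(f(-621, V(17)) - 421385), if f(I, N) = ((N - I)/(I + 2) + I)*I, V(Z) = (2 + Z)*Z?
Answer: -619/21539312 ≈ -2.8738e-5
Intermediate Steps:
V(Z) = Z*(2 + Z)
f(I, N) = I*(I + (N - I)/(2 + I)) (f(I, N) = ((N - I)/(2 + I) + I)*I = (I + (N - I)/(2 + I))*I = I*(I + (N - I)/(2 + I)))
1/(f(-621, V(17)) - 421385) = 1/(-621*(-621 + 17*(2 + 17) + (-621)²)/(2 - 621) - 421385) = 1/(-621*(-621 + 17*19 + 385641)/(-619) - 421385) = 1/(-621*(-1/619)*(-621 + 323 + 385641) - 421385) = 1/(-621*(-1/619)*385343 - 421385) = 1/(239298003/619 - 421385) = 1/(-21539312/619) = -619/21539312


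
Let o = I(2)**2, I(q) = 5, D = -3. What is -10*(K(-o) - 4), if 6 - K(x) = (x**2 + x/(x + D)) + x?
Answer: 83845/14 ≈ 5988.9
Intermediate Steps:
o = 25 (o = 5**2 = 25)
K(x) = 6 - x - x**2 - x/(-3 + x) (K(x) = 6 - ((x**2 + x/(x - 3)) + x) = 6 - ((x**2 + x/(-3 + x)) + x) = 6 - (x + x**2 + x/(-3 + x)) = 6 + (-x - x**2 - x/(-3 + x)) = 6 - x - x**2 - x/(-3 + x))
-10*(K(-o) - 4) = -10*((-18 - (-1*25)**3 + 2*(-1*25)**2 + 8*(-1*25))/(-3 - 1*25) - 4) = -10*((-18 - 1*(-25)**3 + 2*(-25)**2 + 8*(-25))/(-3 - 25) - 4) = -10*((-18 - 1*(-15625) + 2*625 - 200)/(-28) - 4) = -10*(-(-18 + 15625 + 1250 - 200)/28 - 4) = -10*(-1/28*16657 - 4) = -10*(-16657/28 - 4) = -10*(-16769/28) = 83845/14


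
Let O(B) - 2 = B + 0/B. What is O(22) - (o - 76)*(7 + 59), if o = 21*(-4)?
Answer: 10584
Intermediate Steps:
o = -84
O(B) = 2 + B (O(B) = 2 + (B + 0/B) = 2 + (B + 0) = 2 + B)
O(22) - (o - 76)*(7 + 59) = (2 + 22) - (-84 - 76)*(7 + 59) = 24 - (-160)*66 = 24 - 1*(-10560) = 24 + 10560 = 10584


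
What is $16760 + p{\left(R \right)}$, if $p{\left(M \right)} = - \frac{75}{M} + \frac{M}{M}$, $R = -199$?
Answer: $\frac{3335514}{199} \approx 16761.0$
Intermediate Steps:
$p{\left(M \right)} = 1 - \frac{75}{M}$ ($p{\left(M \right)} = - \frac{75}{M} + 1 = 1 - \frac{75}{M}$)
$16760 + p{\left(R \right)} = 16760 + \frac{-75 - 199}{-199} = 16760 - - \frac{274}{199} = 16760 + \frac{274}{199} = \frac{3335514}{199}$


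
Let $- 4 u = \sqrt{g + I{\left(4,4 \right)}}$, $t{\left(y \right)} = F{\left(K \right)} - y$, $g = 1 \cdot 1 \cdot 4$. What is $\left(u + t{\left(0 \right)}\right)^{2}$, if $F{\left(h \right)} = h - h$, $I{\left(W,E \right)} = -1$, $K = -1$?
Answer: $\frac{3}{16} \approx 0.1875$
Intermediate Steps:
$g = 4$ ($g = 1 \cdot 4 = 4$)
$F{\left(h \right)} = 0$
$t{\left(y \right)} = - y$ ($t{\left(y \right)} = 0 - y = - y$)
$u = - \frac{\sqrt{3}}{4}$ ($u = - \frac{\sqrt{4 - 1}}{4} = - \frac{\sqrt{3}}{4} \approx -0.43301$)
$\left(u + t{\left(0 \right)}\right)^{2} = \left(- \frac{\sqrt{3}}{4} - 0\right)^{2} = \left(- \frac{\sqrt{3}}{4} + 0\right)^{2} = \left(- \frac{\sqrt{3}}{4}\right)^{2} = \frac{3}{16}$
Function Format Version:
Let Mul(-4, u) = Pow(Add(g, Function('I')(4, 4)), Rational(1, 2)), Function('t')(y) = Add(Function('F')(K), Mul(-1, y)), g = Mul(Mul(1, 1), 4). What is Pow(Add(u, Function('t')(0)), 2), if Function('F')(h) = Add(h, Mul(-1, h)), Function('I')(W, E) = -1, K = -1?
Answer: Rational(3, 16) ≈ 0.18750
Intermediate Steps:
g = 4 (g = Mul(1, 4) = 4)
Function('F')(h) = 0
Function('t')(y) = Mul(-1, y) (Function('t')(y) = Add(0, Mul(-1, y)) = Mul(-1, y))
u = Mul(Rational(-1, 4), Pow(3, Rational(1, 2))) (u = Mul(Rational(-1, 4), Pow(Add(4, -1), Rational(1, 2))) = Mul(Rational(-1, 4), Pow(3, Rational(1, 2))) ≈ -0.43301)
Pow(Add(u, Function('t')(0)), 2) = Pow(Add(Mul(Rational(-1, 4), Pow(3, Rational(1, 2))), Mul(-1, 0)), 2) = Pow(Add(Mul(Rational(-1, 4), Pow(3, Rational(1, 2))), 0), 2) = Pow(Mul(Rational(-1, 4), Pow(3, Rational(1, 2))), 2) = Rational(3, 16)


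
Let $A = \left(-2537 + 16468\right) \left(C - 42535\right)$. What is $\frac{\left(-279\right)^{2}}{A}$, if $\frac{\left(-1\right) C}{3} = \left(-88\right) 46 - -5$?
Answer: $- \frac{77841}{423585986} \approx -0.00018377$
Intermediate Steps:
$C = 12129$ ($C = - 3 \left(\left(-88\right) 46 - -5\right) = - 3 \left(-4048 + \left(-49 + 54\right)\right) = - 3 \left(-4048 + 5\right) = \left(-3\right) \left(-4043\right) = 12129$)
$A = -423585986$ ($A = \left(-2537 + 16468\right) \left(12129 - 42535\right) = 13931 \left(-30406\right) = -423585986$)
$\frac{\left(-279\right)^{2}}{A} = \frac{\left(-279\right)^{2}}{-423585986} = 77841 \left(- \frac{1}{423585986}\right) = - \frac{77841}{423585986}$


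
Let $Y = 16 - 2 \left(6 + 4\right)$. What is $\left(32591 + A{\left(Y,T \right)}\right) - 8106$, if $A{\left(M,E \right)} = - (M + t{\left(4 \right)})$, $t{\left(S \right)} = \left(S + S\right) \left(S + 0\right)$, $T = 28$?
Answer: $24457$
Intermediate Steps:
$Y = -4$ ($Y = 16 - 20 = -4$)
$t{\left(S \right)} = 2 S^{2}$ ($t{\left(S \right)} = 2 S S = 2 S^{2}$)
$A{\left(M,E \right)} = -32 - M$ ($A{\left(M,E \right)} = - (M + 2 \cdot 4^{2}) = - (M + 2 \cdot 16) = - (M + 32) = - (32 + M) = -32 - M$)
$\left(32591 + A{\left(Y,T \right)}\right) - 8106 = \left(32591 - 28\right) - 8106 = 32563 - 8106 = 24457$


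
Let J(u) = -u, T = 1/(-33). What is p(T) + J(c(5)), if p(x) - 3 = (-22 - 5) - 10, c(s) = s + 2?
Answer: -41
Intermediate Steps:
c(s) = 2 + s
T = -1/33 ≈ -0.030303
p(x) = -34 (p(x) = 3 + ((-22 - 5) - 10) = 3 + (-27 - 10) = 3 - 37 = -34)
p(T) + J(c(5)) = -34 - (2 + 5) = -34 - 1*7 = -34 - 7 = -41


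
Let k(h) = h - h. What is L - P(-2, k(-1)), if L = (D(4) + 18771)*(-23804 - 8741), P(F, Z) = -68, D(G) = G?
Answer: -611032307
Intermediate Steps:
k(h) = 0
L = -611032375 (L = (4 + 18771)*(-23804 - 8741) = 18775*(-32545) = -611032375)
L - P(-2, k(-1)) = -611032375 - 1*(-68) = -611032375 + 68 = -611032307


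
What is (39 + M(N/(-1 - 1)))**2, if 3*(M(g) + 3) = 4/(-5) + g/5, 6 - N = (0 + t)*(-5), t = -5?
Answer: 1190281/900 ≈ 1322.5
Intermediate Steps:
N = -19 (N = 6 - (0 - 5)*(-5) = 6 - (-5)*(-5) = 6 - 1*25 = 6 - 25 = -19)
M(g) = -49/15 + g/15 (M(g) = -3 + (4/(-5) + g/5)/3 = -3 + (4*(-1/5) + g*(1/5))/3 = -3 + (-4/5 + g/5)/3 = -3 + (-4/15 + g/15) = -49/15 + g/15)
(39 + M(N/(-1 - 1)))**2 = (39 + (-49/15 + (-19/(-1 - 1))/15))**2 = (39 + (-49/15 + (-19/(-2))/15))**2 = (39 + (-49/15 + (-19*(-1/2))/15))**2 = (39 + (-49/15 + (1/15)*(19/2)))**2 = (39 + (-49/15 + 19/30))**2 = (39 - 79/30)**2 = (1091/30)**2 = 1190281/900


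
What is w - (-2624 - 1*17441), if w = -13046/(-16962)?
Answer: 15470708/771 ≈ 20066.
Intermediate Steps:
w = 593/771 (w = -13046*(-1/16962) = 593/771 ≈ 0.76913)
w - (-2624 - 1*17441) = 593/771 - (-2624 - 1*17441) = 593/771 - (-2624 - 17441) = 593/771 - 1*(-20065) = 593/771 + 20065 = 15470708/771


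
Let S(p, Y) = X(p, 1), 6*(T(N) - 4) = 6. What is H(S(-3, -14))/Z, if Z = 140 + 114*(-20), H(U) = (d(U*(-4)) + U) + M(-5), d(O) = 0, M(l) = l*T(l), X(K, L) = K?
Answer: 7/535 ≈ 0.013084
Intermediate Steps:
T(N) = 5 (T(N) = 4 + (⅙)*6 = 4 + 1 = 5)
M(l) = 5*l (M(l) = l*5 = 5*l)
S(p, Y) = p
H(U) = -25 + U (H(U) = (0 + U) + 5*(-5) = U - 25 = -25 + U)
Z = -2140 (Z = 140 - 2280 = -2140)
H(S(-3, -14))/Z = (-25 - 3)/(-2140) = -28*(-1/2140) = 7/535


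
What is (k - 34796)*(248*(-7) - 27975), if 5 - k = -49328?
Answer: -431908807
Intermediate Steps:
k = 49333 (k = 5 - 1*(-49328) = 5 + 49328 = 49333)
(k - 34796)*(248*(-7) - 27975) = (49333 - 34796)*(248*(-7) - 27975) = 14537*(-1736 - 27975) = 14537*(-29711) = -431908807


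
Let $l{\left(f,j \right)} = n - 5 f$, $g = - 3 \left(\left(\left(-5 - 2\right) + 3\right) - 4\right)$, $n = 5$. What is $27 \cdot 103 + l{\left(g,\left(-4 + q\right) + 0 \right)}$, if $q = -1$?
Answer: $2666$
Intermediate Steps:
$g = 24$ ($g = - 3 \left(\left(-7 + 3\right) - 4\right) = - 3 \left(-4 - 4\right) = \left(-3\right) \left(-8\right) = 24$)
$l{\left(f,j \right)} = 5 - 5 f$
$27 \cdot 103 + l{\left(g,\left(-4 + q\right) + 0 \right)} = 27 \cdot 103 + \left(5 - 120\right) = 2781 + \left(5 - 120\right) = 2781 - 115 = 2666$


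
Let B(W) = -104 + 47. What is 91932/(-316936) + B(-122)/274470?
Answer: -526055029/1812279665 ≈ -0.29027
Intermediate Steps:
B(W) = -57
91932/(-316936) + B(-122)/274470 = 91932/(-316936) - 57/274470 = 91932*(-1/316936) - 57*1/274470 = -22983/79234 - 19/91490 = -526055029/1812279665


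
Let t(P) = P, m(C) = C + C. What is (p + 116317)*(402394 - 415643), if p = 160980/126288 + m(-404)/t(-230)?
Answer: -1865189011036409/1210260 ≈ -1.5411e+9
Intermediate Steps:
m(C) = 2*C
p = 5794421/1210260 (p = 160980/126288 + (2*(-404))/(-230) = 160980*(1/126288) - 808*(-1/230) = 13415/10524 + 404/115 = 5794421/1210260 ≈ 4.7878)
(p + 116317)*(402394 - 415643) = (5794421/1210260 + 116317)*(402394 - 415643) = (140779606841/1210260)*(-13249) = -1865189011036409/1210260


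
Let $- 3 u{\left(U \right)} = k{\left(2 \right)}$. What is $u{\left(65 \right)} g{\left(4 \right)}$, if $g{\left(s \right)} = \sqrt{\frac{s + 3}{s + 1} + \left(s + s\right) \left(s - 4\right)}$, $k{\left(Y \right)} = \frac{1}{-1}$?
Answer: $\frac{\sqrt{35}}{15} \approx 0.39441$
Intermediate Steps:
$k{\left(Y \right)} = -1$
$u{\left(U \right)} = \frac{1}{3}$ ($u{\left(U \right)} = \left(- \frac{1}{3}\right) \left(-1\right) = \frac{1}{3}$)
$g{\left(s \right)} = \sqrt{\frac{3 + s}{1 + s} + 2 s \left(-4 + s\right)}$
$u{\left(65 \right)} g{\left(4 \right)} = \frac{\sqrt{\frac{3 + 4 + 2 \cdot 4 \left(1 + 4\right) \left(-4 + 4\right)}{1 + 4}}}{3} = \frac{\sqrt{\frac{3 + 4 + 2 \cdot 4 \cdot 5 \cdot 0}{5}}}{3} = \frac{\sqrt{\frac{3 + 4 + 0}{5}}}{3} = \frac{\sqrt{\frac{1}{5} \cdot 7}}{3} = \frac{\sqrt{\frac{7}{5}}}{3} = \frac{\frac{1}{5} \sqrt{35}}{3} = \frac{\sqrt{35}}{15}$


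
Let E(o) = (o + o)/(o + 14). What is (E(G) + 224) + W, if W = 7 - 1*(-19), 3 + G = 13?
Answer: 1505/6 ≈ 250.83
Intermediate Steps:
G = 10 (G = -3 + 13 = 10)
E(o) = 2*o/(14 + o) (E(o) = (2*o)/(14 + o) = 2*o/(14 + o))
W = 26 (W = 7 + 19 = 26)
(E(G) + 224) + W = (2*10/(14 + 10) + 224) + 26 = (2*10/24 + 224) + 26 = (2*10*(1/24) + 224) + 26 = (⅚ + 224) + 26 = 1349/6 + 26 = 1505/6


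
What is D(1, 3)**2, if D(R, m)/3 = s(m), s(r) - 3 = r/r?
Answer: 144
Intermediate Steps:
s(r) = 4 (s(r) = 3 + r/r = 3 + 1 = 4)
D(R, m) = 12 (D(R, m) = 3*4 = 12)
D(1, 3)**2 = 12**2 = 144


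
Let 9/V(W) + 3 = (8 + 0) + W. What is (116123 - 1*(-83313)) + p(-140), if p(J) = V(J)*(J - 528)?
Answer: 2992208/15 ≈ 1.9948e+5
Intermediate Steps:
V(W) = 9/(5 + W) (V(W) = 9/(-3 + ((8 + 0) + W)) = 9/(-3 + (8 + W)) = 9/(5 + W))
p(J) = 9*(-528 + J)/(5 + J) (p(J) = (9/(5 + J))*(J - 528) = (9/(5 + J))*(-528 + J) = 9*(-528 + J)/(5 + J))
(116123 - 1*(-83313)) + p(-140) = (116123 - 1*(-83313)) + 9*(-528 - 140)/(5 - 140) = (116123 + 83313) + 9*(-668)/(-135) = 199436 + 9*(-1/135)*(-668) = 199436 + 668/15 = 2992208/15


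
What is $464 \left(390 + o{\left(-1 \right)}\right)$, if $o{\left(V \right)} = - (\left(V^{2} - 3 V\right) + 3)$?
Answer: $177712$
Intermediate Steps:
$o{\left(V \right)} = -3 - V^{2} + 3 V$ ($o{\left(V \right)} = - (3 + V^{2} - 3 V) = -3 - V^{2} + 3 V$)
$464 \left(390 + o{\left(-1 \right)}\right) = 464 \left(390 - 7\right) = 464 \cdot 383 = 177712$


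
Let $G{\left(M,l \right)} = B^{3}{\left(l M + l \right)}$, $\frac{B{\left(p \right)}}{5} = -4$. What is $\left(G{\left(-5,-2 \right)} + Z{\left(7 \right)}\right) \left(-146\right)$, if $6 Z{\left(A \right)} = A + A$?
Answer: $\frac{3502978}{3} \approx 1.1677 \cdot 10^{6}$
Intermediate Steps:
$Z{\left(A \right)} = \frac{A}{3}$ ($Z{\left(A \right)} = \frac{A + A}{6} = \frac{2 A}{6} = \frac{A}{3}$)
$B{\left(p \right)} = -20$ ($B{\left(p \right)} = 5 \left(-4\right) = -20$)
$G{\left(M,l \right)} = -8000$ ($G{\left(M,l \right)} = \left(-20\right)^{3} = -8000$)
$\left(G{\left(-5,-2 \right)} + Z{\left(7 \right)}\right) \left(-146\right) = \left(-8000 + \frac{1}{3} \cdot 7\right) \left(-146\right) = \left(-8000 + \frac{7}{3}\right) \left(-146\right) = \left(- \frac{23993}{3}\right) \left(-146\right) = \frac{3502978}{3}$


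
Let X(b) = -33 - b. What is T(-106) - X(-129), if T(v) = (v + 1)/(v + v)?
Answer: -20247/212 ≈ -95.505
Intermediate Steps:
T(v) = (1 + v)/(2*v) (T(v) = (1 + v)/((2*v)) = (1 + v)*(1/(2*v)) = (1 + v)/(2*v))
T(-106) - X(-129) = (1/2)*(1 - 106)/(-106) - (-33 - 1*(-129)) = (1/2)*(-1/106)*(-105) - (-33 + 129) = 105/212 - 1*96 = 105/212 - 96 = -20247/212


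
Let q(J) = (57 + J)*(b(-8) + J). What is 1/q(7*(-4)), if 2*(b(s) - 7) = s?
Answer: -1/725 ≈ -0.0013793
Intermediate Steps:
b(s) = 7 + s/2
q(J) = (3 + J)*(57 + J) (q(J) = (57 + J)*((7 + (½)*(-8)) + J) = (57 + J)*((7 - 4) + J) = (57 + J)*(3 + J) = (3 + J)*(57 + J))
1/q(7*(-4)) = 1/(171 + (7*(-4))² + 60*(7*(-4))) = 1/(171 + (-28)² + 60*(-28)) = 1/(171 + 784 - 1680) = 1/(-725) = -1/725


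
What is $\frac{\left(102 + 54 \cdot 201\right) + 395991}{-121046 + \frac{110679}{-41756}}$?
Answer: $- \frac{16992478932}{5054507455} \approx -3.3618$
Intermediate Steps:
$\frac{\left(102 + 54 \cdot 201\right) + 395991}{-121046 + \frac{110679}{-41756}} = \frac{\left(102 + 10854\right) + 395991}{-121046 + 110679 \left(- \frac{1}{41756}\right)} = \frac{10956 + 395991}{-121046 - \frac{110679}{41756}} = \frac{406947}{- \frac{5054507455}{41756}} = 406947 \left(- \frac{41756}{5054507455}\right) = - \frac{16992478932}{5054507455}$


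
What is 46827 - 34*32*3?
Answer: 43563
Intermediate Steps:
46827 - 34*32*3 = 46827 - 1088*3 = 46827 - 1*3264 = 46827 - 3264 = 43563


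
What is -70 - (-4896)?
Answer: 4826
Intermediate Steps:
-70 - (-4896) = -70 - 96*(-51) = -70 + 4896 = 4826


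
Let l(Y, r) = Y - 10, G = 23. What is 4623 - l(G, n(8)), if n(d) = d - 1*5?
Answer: 4610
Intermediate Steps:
n(d) = -5 + d (n(d) = d - 5 = -5 + d)
l(Y, r) = -10 + Y
4623 - l(G, n(8)) = 4623 - (-10 + 23) = 4623 - 1*13 = 4623 - 13 = 4610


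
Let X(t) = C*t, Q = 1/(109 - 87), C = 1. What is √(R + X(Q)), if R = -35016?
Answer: I*√16947722/22 ≈ 187.13*I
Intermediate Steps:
Q = 1/22 ≈ 0.045455
X(t) = t (X(t) = 1*t = t)
√(R + X(Q)) = √(-35016 + 1/22) = √(-770351/22) = I*√16947722/22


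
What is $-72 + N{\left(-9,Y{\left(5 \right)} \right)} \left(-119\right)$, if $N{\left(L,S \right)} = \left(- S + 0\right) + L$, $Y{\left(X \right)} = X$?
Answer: $1594$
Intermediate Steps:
$N{\left(L,S \right)} = L - S$ ($N{\left(L,S \right)} = - S + L = L - S$)
$-72 + N{\left(-9,Y{\left(5 \right)} \right)} \left(-119\right) = -72 + \left(-9 - 5\right) \left(-119\right) = -72 - -1666 = -72 + 1666 = 1594$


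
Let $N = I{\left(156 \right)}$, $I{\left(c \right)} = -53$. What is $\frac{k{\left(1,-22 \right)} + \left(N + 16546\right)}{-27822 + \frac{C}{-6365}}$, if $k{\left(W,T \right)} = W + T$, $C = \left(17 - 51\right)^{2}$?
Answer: $- \frac{52422140}{88544093} \approx -0.59205$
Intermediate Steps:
$N = -53$
$C = 1156$ ($C = \left(-34\right)^{2} = 1156$)
$k{\left(W,T \right)} = T + W$
$\frac{k{\left(1,-22 \right)} + \left(N + 16546\right)}{-27822 + \frac{C}{-6365}} = \frac{\left(-22 + 1\right) + \left(-53 + 16546\right)}{-27822 + \frac{1156}{-6365}} = \frac{-21 + 16493}{-27822 + 1156 \left(- \frac{1}{6365}\right)} = \frac{16472}{-27822 - \frac{1156}{6365}} = \frac{16472}{- \frac{177088186}{6365}} = 16472 \left(- \frac{6365}{177088186}\right) = - \frac{52422140}{88544093}$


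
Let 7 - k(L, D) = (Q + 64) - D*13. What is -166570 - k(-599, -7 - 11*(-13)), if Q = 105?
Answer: -168176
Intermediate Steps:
k(L, D) = -162 + 13*D (k(L, D) = 7 - ((105 + 64) - D*13) = 7 - (169 - 13*D) = 7 + (-169 + 13*D) = -162 + 13*D)
-166570 - k(-599, -7 - 11*(-13)) = -166570 - (-162 + 13*(-7 - 11*(-13))) = -166570 - (-162 + 13*(-7 + 143)) = -166570 - (-162 + 13*136) = -166570 - (-162 + 1768) = -166570 - 1*1606 = -166570 - 1606 = -168176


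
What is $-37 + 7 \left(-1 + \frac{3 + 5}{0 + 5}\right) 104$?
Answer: $\frac{1999}{5} \approx 399.8$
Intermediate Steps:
$-37 + 7 \left(-1 + \frac{3 + 5}{0 + 5}\right) 104 = -37 + 7 \left(-1 + \frac{8}{5}\right) 104 = -37 + 7 \cdot \frac{3}{5} \cdot 104 = -37 + \frac{21}{5} \cdot 104 = -37 + \frac{2184}{5} = \frac{1999}{5}$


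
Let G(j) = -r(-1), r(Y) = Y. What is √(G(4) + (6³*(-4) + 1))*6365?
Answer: 6365*I*√862 ≈ 1.8688e+5*I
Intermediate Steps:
G(j) = 1 (G(j) = -1*(-1) = 1)
√(G(4) + (6³*(-4) + 1))*6365 = √(1 + (6³*(-4) + 1))*6365 = √(1 + (216*(-4) + 1))*6365 = √(1 + (-864 + 1))*6365 = √(1 - 863)*6365 = √(-862)*6365 = (I*√862)*6365 = 6365*I*√862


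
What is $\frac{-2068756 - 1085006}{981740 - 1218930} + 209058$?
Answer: $\frac{24794810391}{118595} \approx 2.0907 \cdot 10^{5}$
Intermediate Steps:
$\frac{-2068756 - 1085006}{981740 - 1218930} + 209058 = - \frac{3153762}{-237190} + 209058 = \left(-3153762\right) \left(- \frac{1}{237190}\right) + 209058 = \frac{1576881}{118595} + 209058 = \frac{24794810391}{118595}$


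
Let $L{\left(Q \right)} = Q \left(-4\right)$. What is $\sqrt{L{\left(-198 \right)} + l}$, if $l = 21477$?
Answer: $\sqrt{22269} \approx 149.23$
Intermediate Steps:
$L{\left(Q \right)} = - 4 Q$
$\sqrt{L{\left(-198 \right)} + l} = \sqrt{\left(-4\right) \left(-198\right) + 21477} = \sqrt{792 + 21477} = \sqrt{22269}$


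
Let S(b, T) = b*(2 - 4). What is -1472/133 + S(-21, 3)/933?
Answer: -455930/41363 ≈ -11.023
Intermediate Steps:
S(b, T) = -2*b (S(b, T) = b*(-2) = -2*b)
-1472/133 + S(-21, 3)/933 = -1472/133 - 2*(-21)/933 = -1472*1/133 + 42*(1/933) = -1472/133 + 14/311 = -455930/41363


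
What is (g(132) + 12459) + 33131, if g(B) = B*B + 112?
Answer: 63126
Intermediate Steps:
g(B) = 112 + B**2 (g(B) = B**2 + 112 = 112 + B**2)
(g(132) + 12459) + 33131 = ((112 + 132**2) + 12459) + 33131 = ((112 + 17424) + 12459) + 33131 = (17536 + 12459) + 33131 = 29995 + 33131 = 63126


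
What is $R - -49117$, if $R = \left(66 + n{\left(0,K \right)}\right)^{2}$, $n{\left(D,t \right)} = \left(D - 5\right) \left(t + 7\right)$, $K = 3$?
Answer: $49373$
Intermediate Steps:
$n{\left(D,t \right)} = \left(-5 + D\right) \left(7 + t\right)$
$R = 256$ ($R = \left(66 + \left(-35 - 15 + 7 \cdot 0 + 0 \cdot 3\right)\right)^{2} = \left(66 + \left(-35 - 15 + 0 + 0\right)\right)^{2} = \left(66 - 50\right)^{2} = 16^{2} = 256$)
$R - -49117 = 256 - -49117 = 256 + 49117 = 49373$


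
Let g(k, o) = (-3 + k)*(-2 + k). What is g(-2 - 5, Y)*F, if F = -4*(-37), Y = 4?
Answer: 13320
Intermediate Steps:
F = 148
g(-2 - 5, Y)*F = (6 + (-2 - 5)**2 - 5*(-2 - 5))*148 = (6 + (-7)**2 - 5*(-7))*148 = (6 + 49 + 35)*148 = 90*148 = 13320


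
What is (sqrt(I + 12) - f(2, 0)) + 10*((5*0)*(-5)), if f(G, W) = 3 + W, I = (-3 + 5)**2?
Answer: 1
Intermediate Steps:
I = 4 (I = 2**2 = 4)
(sqrt(I + 12) - f(2, 0)) + 10*((5*0)*(-5)) = (sqrt(4 + 12) - (3 + 0)) + 10*((5*0)*(-5)) = (sqrt(16) - 1*3) + 10*(0*(-5)) = (4 - 3) + 10*0 = 1 + 0 = 1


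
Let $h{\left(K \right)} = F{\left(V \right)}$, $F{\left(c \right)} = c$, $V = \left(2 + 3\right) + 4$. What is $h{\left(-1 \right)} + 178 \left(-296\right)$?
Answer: $-52679$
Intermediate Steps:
$V = 9$ ($V = 5 + 4 = 9$)
$h{\left(K \right)} = 9$
$h{\left(-1 \right)} + 178 \left(-296\right) = 9 + 178 \left(-296\right) = 9 - 52688 = -52679$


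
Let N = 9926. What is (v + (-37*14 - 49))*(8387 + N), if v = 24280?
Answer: 434256169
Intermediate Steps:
(v + (-37*14 - 49))*(8387 + N) = (24280 + (-37*14 - 49))*(8387 + 9926) = (24280 + (-518 - 49))*18313 = (24280 - 567)*18313 = 23713*18313 = 434256169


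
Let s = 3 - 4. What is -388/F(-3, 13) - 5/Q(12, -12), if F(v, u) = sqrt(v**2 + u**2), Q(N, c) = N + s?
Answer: -5/11 - 194*sqrt(178)/89 ≈ -29.536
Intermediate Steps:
s = -1
Q(N, c) = -1 + N (Q(N, c) = N - 1 = -1 + N)
F(v, u) = sqrt(u**2 + v**2)
-388/F(-3, 13) - 5/Q(12, -12) = -388/sqrt(13**2 + (-3)**2) - 5/(-1 + 12) = -388/sqrt(169 + 9) - 5/11 = -388*sqrt(178)/178 - 5*1/11 = -194*sqrt(178)/89 - 5/11 = -5/11 - 194*sqrt(178)/89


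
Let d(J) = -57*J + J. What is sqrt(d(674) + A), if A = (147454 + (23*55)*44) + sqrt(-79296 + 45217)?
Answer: sqrt(165370 + I*sqrt(34079)) ≈ 406.66 + 0.227*I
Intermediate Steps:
d(J) = -56*J
A = 203114 + I*sqrt(34079) (A = (147454 + 1265*44) + sqrt(-34079) = (147454 + 55660) + I*sqrt(34079) = 203114 + I*sqrt(34079) ≈ 2.0311e+5 + 184.6*I)
sqrt(d(674) + A) = sqrt(-56*674 + (203114 + I*sqrt(34079))) = sqrt(-37744 + (203114 + I*sqrt(34079))) = sqrt(165370 + I*sqrt(34079))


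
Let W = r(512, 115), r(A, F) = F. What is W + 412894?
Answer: 413009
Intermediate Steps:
W = 115
W + 412894 = 115 + 412894 = 413009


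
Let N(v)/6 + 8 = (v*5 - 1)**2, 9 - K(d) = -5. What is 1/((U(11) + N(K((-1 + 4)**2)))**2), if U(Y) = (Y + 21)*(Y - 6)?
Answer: 1/822427684 ≈ 1.2159e-9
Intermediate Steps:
K(d) = 14 (K(d) = 9 - 1*(-5) = 9 + 5 = 14)
U(Y) = (-6 + Y)*(21 + Y) (U(Y) = (21 + Y)*(-6 + Y) = (-6 + Y)*(21 + Y))
N(v) = -48 + 6*(-1 + 5*v)**2 (N(v) = -48 + 6*(v*5 - 1)**2 = -48 + 6*(5*v - 1)**2 = -48 + 6*(-1 + 5*v)**2)
1/((U(11) + N(K((-1 + 4)**2)))**2) = 1/(((-126 + 11**2 + 15*11) + (-48 + 6*(-1 + 5*14)**2))**2) = 1/(((-126 + 121 + 165) + (-48 + 6*(-1 + 70)**2))**2) = 1/((160 + (-48 + 6*69**2))**2) = 1/((160 + (-48 + 6*4761))**2) = 1/((160 + (-48 + 28566))**2) = 1/((160 + 28518)**2) = 1/(28678**2) = 1/822427684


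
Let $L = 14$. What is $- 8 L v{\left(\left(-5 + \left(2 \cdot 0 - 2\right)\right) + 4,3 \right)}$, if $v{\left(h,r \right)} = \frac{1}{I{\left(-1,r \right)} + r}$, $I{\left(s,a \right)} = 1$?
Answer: $-28$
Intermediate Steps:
$v{\left(h,r \right)} = \frac{1}{1 + r}$
$- 8 L v{\left(\left(-5 + \left(2 \cdot 0 - 2\right)\right) + 4,3 \right)} = \frac{\left(-8\right) 14}{1 + 3} = - \frac{112}{4} = \left(-112\right) \frac{1}{4} = -28$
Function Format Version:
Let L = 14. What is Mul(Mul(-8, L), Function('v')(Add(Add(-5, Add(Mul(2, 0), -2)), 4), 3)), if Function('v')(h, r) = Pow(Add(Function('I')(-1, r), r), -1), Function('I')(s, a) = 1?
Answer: -28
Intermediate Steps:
Function('v')(h, r) = Pow(Add(1, r), -1)
Mul(Mul(-8, L), Function('v')(Add(Add(-5, Add(Mul(2, 0), -2)), 4), 3)) = Mul(Mul(-8, 14), Pow(Add(1, 3), -1)) = Mul(-112, Pow(4, -1)) = Mul(-112, Rational(1, 4)) = -28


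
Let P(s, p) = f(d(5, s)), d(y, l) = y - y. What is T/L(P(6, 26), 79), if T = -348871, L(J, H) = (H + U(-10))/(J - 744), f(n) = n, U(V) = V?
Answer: 86520008/23 ≈ 3.7617e+6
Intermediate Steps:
d(y, l) = 0
P(s, p) = 0
L(J, H) = (-10 + H)/(-744 + J) (L(J, H) = (H - 10)/(J - 744) = (-10 + H)/(-744 + J))
T/L(P(6, 26), 79) = -348871*(-744 + 0)/(-10 + 79) = -348871/(69/(-744)) = -348871/((-1/744*69)) = -348871/(-23/248) = -348871*(-248/23) = 86520008/23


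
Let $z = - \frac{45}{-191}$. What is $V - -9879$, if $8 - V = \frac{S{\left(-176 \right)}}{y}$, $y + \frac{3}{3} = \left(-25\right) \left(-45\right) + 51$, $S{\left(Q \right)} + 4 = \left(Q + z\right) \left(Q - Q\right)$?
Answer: $\frac{11617229}{1175} \approx 9887.0$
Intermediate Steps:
$z = \frac{45}{191}$ ($z = \left(-45\right) \left(- \frac{1}{191}\right) = \frac{45}{191} \approx 0.2356$)
$S{\left(Q \right)} = -4$ ($S{\left(Q \right)} = -4 + \left(Q + \frac{45}{191}\right) \left(Q - Q\right) = -4 + \left(\frac{45}{191} + Q\right) 0 = -4 + 0 = -4$)
$y = 1175$ ($y = -1 + \left(\left(-25\right) \left(-45\right) + 51\right) = -1 + \left(1125 + 51\right) = -1 + 1176 = 1175$)
$V = \frac{9404}{1175}$ ($V = 8 - - \frac{4}{1175} = 8 + \frac{4}{1175} = \frac{9404}{1175} \approx 8.0034$)
$V - -9879 = \frac{9404}{1175} - -9879 = \frac{9404}{1175} + 9879 = \frac{11617229}{1175}$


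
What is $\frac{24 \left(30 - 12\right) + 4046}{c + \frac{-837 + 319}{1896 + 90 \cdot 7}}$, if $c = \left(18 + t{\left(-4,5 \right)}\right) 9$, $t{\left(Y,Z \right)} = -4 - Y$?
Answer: $\frac{5655714}{204347} \approx 27.677$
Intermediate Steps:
$c = 162$ ($c = \left(18 - 0\right) 9 = \left(18 + \left(-4 + 4\right)\right) 9 = \left(18 + 0\right) 9 = 18 \cdot 9 = 162$)
$\frac{24 \left(30 - 12\right) + 4046}{c + \frac{-837 + 319}{1896 + 90 \cdot 7}} = \frac{24 \left(30 - 12\right) + 4046}{162 + \frac{-837 + 319}{1896 + 90 \cdot 7}} = \frac{24 \cdot 18 + 4046}{162 - \frac{518}{1896 + 630}} = \frac{432 + 4046}{162 - \frac{518}{2526}} = \frac{4478}{162 - \frac{259}{1263}} = \frac{4478}{\frac{204347}{1263}} = 4478 \cdot \frac{1263}{204347} = \frac{5655714}{204347}$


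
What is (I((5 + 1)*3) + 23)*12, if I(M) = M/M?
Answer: 288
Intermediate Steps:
I(M) = 1
(I((5 + 1)*3) + 23)*12 = (1 + 23)*12 = 24*12 = 288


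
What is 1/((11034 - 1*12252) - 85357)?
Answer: -1/86575 ≈ -1.1551e-5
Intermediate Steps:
1/((11034 - 1*12252) - 85357) = 1/((11034 - 12252) - 85357) = 1/(-1218 - 85357) = 1/(-86575) = -1/86575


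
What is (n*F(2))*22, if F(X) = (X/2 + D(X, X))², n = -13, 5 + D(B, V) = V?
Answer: -1144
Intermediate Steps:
D(B, V) = -5 + V
F(X) = (-5 + 3*X/2)² (F(X) = (X/2 + (-5 + X))² = (-5 + 3*X/2)²)
(n*F(2))*22 = -13*(-10 + 3*2)²/4*22 = -13*(-10 + 6)²/4*22 = -13*(-4)²/4*22 = -13*16/4*22 = -13*4*22 = -52*22 = -1144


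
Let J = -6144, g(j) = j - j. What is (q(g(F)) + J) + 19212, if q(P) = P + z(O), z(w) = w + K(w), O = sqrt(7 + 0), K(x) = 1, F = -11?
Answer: 13069 + sqrt(7) ≈ 13072.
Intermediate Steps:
g(j) = 0
O = sqrt(7) ≈ 2.6458
z(w) = 1 + w (z(w) = w + 1 = 1 + w)
q(P) = 1 + P + sqrt(7) (q(P) = P + (1 + sqrt(7)) = 1 + P + sqrt(7))
(q(g(F)) + J) + 19212 = ((1 + 0 + sqrt(7)) - 6144) + 19212 = ((1 + sqrt(7)) - 6144) + 19212 = (-6143 + sqrt(7)) + 19212 = 13069 + sqrt(7)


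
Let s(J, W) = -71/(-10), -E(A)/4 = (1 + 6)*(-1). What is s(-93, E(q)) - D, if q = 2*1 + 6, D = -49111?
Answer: 491181/10 ≈ 49118.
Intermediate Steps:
q = 8 (q = 2 + 6 = 8)
E(A) = 28 (E(A) = -4*(1 + 6)*(-1) = -28*(-1) = -4*(-7) = 28)
s(J, W) = 71/10 (s(J, W) = -71*(-1/10) = 71/10)
s(-93, E(q)) - D = 71/10 - 1*(-49111) = 71/10 + 49111 = 491181/10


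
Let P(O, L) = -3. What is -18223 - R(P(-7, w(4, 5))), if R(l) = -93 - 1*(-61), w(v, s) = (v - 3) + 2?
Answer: -18191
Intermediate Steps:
w(v, s) = -1 + v (w(v, s) = (-3 + v) + 2 = -1 + v)
R(l) = -32 (R(l) = -93 + 61 = -32)
-18223 - R(P(-7, w(4, 5))) = -18223 - 1*(-32) = -18223 + 32 = -18191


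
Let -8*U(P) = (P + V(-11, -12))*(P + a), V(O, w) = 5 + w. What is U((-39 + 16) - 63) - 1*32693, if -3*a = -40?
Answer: -134151/4 ≈ -33538.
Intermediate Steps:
a = 40/3 (a = -⅓*(-40) = 40/3 ≈ 13.333)
U(P) = -(-7 + P)*(40/3 + P)/8 (U(P) = -(P + (5 - 12))*(P + 40/3)/8 = -(P - 7)*(40/3 + P)/8 = -(-7 + P)*(40/3 + P)/8)
U((-39 + 16) - 63) - 1*32693 = (35/3 - 19*((-39 + 16) - 63)/24 - ((-39 + 16) - 63)²/8) - 1*32693 = (35/3 - 19*(-23 - 63)/24 - (-23 - 63)²/8) - 32693 = (35/3 - 19/24*(-86) - ⅛*(-86)²) - 32693 = (35/3 + 817/12 - ⅛*7396) - 32693 = (35/3 + 817/12 - 1849/2) - 32693 = -3379/4 - 32693 = -134151/4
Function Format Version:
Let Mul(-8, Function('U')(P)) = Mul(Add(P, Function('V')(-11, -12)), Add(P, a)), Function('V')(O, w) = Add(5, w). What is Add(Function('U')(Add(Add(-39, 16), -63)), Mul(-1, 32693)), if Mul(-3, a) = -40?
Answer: Rational(-134151, 4) ≈ -33538.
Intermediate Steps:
a = Rational(40, 3) (a = Mul(Rational(-1, 3), -40) = Rational(40, 3) ≈ 13.333)
Function('U')(P) = Mul(Rational(-1, 8), Add(-7, P), Add(Rational(40, 3), P)) (Function('U')(P) = Mul(Rational(-1, 8), Mul(Add(P, Add(5, -12)), Add(P, Rational(40, 3)))) = Mul(Rational(-1, 8), Mul(Add(P, -7), Add(Rational(40, 3), P))) = Mul(Rational(-1, 8), Mul(Add(-7, P), Add(Rational(40, 3), P))) = Mul(Rational(-1, 8), Add(-7, P), Add(Rational(40, 3), P)))
Add(Function('U')(Add(Add(-39, 16), -63)), Mul(-1, 32693)) = Add(Add(Rational(35, 3), Mul(Rational(-19, 24), Add(Add(-39, 16), -63)), Mul(Rational(-1, 8), Pow(Add(Add(-39, 16), -63), 2))), Mul(-1, 32693)) = Add(Add(Rational(35, 3), Mul(Rational(-19, 24), Add(-23, -63)), Mul(Rational(-1, 8), Pow(Add(-23, -63), 2))), -32693) = Add(Add(Rational(35, 3), Mul(Rational(-19, 24), -86), Mul(Rational(-1, 8), Pow(-86, 2))), -32693) = Add(Add(Rational(35, 3), Rational(817, 12), Mul(Rational(-1, 8), 7396)), -32693) = Add(Add(Rational(35, 3), Rational(817, 12), Rational(-1849, 2)), -32693) = Add(Rational(-3379, 4), -32693) = Rational(-134151, 4)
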